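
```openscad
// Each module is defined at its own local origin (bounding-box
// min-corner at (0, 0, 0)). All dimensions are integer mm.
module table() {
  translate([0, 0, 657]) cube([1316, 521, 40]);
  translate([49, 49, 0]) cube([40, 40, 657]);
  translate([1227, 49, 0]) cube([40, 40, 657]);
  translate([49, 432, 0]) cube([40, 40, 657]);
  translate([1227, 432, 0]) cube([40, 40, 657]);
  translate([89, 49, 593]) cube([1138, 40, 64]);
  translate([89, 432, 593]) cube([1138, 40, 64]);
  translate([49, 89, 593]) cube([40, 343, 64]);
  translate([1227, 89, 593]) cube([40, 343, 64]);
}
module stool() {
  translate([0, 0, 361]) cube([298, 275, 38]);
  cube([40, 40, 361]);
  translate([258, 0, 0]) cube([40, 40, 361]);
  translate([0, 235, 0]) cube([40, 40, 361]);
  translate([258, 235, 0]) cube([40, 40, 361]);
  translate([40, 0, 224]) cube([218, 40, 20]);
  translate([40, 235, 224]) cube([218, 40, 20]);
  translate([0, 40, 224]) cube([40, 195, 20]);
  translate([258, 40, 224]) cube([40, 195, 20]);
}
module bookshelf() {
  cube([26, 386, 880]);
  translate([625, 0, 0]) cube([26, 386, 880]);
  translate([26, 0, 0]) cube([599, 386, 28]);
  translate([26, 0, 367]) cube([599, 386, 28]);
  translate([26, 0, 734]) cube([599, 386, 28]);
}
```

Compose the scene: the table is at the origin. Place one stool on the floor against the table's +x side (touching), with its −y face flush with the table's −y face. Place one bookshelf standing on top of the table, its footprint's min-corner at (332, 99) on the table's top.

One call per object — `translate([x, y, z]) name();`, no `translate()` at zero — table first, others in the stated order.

table();
translate([1316, 0, 0]) stool();
translate([332, 99, 697]) bookshelf();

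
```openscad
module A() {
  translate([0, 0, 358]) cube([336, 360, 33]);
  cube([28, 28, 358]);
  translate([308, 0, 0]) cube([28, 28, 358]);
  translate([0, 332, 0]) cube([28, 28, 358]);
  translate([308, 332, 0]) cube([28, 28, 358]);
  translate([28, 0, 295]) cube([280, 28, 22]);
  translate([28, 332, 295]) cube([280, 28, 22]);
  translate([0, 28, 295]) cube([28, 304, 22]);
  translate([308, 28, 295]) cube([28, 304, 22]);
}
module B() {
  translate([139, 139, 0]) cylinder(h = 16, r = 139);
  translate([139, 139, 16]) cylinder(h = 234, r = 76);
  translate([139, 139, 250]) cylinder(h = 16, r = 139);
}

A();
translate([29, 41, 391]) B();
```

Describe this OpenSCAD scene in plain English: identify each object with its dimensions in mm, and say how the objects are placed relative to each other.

A is a four-legged stool. The seat is 336×360 mm, 33 mm thick, top at z = 391 mm. It stands on four square legs, each 28×28 mm in cross-section, from z = 0 to the seat underside, each flush with a corner of the seat. Four stretchers, 28 mm wide and 22 mm tall, connect adjacent legs with their undersides at z = 295 mm, each running between the inner faces of the legs it joins and aligned with the legs' outer faces on the other axis.

B is a spool: two coaxial disc flanges of radius 139 mm and thickness 16 mm, joined by a core cylinder of radius 76 mm and height 234 mm. The lower flange rests on z = 0 and the three cylinders share a vertical axis.

The spool is on top of the stool, centred.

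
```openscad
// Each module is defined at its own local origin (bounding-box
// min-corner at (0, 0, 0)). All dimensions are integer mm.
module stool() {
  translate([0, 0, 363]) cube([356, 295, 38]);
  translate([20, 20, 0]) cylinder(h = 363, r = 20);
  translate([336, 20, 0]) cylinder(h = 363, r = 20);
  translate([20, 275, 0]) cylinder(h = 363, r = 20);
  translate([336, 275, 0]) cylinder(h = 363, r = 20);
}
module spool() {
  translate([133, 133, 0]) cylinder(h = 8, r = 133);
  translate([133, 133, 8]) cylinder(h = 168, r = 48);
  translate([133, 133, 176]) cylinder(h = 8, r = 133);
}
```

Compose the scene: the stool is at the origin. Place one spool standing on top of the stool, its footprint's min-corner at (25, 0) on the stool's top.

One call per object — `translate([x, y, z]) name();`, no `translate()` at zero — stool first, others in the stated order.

stool();
translate([25, 0, 401]) spool();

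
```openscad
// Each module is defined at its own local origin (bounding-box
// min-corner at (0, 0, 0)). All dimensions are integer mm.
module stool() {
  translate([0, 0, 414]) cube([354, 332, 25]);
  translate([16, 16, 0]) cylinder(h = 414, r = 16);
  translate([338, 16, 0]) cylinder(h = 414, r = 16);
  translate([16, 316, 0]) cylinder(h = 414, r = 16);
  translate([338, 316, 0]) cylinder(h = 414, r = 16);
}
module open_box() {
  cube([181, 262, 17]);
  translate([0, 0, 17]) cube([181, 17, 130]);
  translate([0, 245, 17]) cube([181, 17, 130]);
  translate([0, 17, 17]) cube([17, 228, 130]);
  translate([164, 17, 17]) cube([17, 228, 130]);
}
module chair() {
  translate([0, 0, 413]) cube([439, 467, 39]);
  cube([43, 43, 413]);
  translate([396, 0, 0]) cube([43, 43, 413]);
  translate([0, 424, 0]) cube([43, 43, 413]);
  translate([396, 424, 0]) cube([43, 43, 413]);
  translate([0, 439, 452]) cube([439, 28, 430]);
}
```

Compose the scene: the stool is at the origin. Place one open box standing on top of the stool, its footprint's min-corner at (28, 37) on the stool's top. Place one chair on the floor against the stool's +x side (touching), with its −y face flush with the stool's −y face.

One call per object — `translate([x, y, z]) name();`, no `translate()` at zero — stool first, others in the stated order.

stool();
translate([28, 37, 439]) open_box();
translate([354, 0, 0]) chair();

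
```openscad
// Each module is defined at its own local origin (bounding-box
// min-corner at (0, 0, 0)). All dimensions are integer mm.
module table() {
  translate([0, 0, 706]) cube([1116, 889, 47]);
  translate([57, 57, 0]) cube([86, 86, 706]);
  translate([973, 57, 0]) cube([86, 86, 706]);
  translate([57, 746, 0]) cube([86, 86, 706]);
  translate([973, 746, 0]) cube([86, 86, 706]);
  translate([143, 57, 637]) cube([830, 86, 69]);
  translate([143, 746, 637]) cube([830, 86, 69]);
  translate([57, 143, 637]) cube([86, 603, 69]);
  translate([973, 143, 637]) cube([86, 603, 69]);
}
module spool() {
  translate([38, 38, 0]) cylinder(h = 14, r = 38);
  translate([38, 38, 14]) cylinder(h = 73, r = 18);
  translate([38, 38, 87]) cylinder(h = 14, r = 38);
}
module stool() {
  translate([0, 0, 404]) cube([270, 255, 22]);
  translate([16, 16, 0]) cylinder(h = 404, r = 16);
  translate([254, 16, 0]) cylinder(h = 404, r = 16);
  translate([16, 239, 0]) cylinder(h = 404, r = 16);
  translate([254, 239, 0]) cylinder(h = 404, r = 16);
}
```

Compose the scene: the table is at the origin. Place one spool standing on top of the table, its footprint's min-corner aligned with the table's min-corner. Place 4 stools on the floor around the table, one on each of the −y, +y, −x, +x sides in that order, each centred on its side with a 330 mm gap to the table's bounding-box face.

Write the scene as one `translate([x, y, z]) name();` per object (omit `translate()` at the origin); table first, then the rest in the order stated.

table();
translate([0, 0, 753]) spool();
translate([423, -585, 0]) stool();
translate([423, 1219, 0]) stool();
translate([-600, 317, 0]) stool();
translate([1446, 317, 0]) stool();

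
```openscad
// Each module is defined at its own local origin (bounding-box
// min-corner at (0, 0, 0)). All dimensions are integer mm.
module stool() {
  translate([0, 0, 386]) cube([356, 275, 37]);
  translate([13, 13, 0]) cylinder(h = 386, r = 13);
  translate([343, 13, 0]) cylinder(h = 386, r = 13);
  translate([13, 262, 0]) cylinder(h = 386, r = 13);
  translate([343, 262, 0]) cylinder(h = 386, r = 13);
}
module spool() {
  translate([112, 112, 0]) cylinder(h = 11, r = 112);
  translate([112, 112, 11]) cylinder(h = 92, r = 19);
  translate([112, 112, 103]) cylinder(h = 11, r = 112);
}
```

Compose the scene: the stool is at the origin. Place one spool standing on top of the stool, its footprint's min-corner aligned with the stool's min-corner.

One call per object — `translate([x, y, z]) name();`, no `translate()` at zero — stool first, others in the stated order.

stool();
translate([0, 0, 423]) spool();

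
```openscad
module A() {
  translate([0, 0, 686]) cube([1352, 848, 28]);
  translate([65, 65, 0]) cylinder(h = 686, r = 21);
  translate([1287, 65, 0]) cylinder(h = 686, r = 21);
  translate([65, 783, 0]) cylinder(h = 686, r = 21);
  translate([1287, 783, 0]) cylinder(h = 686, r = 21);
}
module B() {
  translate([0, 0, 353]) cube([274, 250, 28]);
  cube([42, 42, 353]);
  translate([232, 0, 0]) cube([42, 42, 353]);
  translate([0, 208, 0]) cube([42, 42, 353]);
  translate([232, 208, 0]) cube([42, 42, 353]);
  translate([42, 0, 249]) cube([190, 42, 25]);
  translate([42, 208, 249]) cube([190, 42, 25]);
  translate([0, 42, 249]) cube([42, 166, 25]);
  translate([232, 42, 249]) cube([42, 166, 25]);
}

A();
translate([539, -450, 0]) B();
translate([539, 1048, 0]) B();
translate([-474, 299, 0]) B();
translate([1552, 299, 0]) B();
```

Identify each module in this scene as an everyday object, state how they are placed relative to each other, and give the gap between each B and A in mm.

A is a table. B is a stool. Four stools sit around the table at the −y, +y, −x, +x sides. The gap between each stool and the table is 200 mm.

Each stool's nearest face is 200 mm from the table's bounding box.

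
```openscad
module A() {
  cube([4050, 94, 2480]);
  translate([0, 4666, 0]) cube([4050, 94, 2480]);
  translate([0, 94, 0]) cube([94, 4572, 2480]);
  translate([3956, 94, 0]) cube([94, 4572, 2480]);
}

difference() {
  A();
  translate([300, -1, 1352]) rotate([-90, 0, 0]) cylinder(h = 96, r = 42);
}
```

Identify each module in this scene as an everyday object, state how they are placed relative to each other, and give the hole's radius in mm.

A is a house frame. The house frame has a circular hole through its front wall. The hole's radius is 42 mm.

The subtracted cylinder has r = 42 mm.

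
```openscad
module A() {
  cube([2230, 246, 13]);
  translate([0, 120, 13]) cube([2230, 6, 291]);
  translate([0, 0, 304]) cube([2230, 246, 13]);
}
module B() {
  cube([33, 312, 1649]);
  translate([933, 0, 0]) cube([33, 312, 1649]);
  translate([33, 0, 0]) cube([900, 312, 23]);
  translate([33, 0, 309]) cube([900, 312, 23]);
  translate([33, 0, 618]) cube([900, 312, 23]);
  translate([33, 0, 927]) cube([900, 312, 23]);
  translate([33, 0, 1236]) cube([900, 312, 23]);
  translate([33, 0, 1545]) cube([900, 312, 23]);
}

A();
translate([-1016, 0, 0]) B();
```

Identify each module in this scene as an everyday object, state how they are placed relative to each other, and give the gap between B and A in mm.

The bookshelf's nearest face is 50 mm from the I-beam's −x face.

A is an I-beam. B is a bookshelf. The bookshelf is on the floor beside the I-beam on its −x side. The gap between the bookshelf and the I-beam is 50 mm.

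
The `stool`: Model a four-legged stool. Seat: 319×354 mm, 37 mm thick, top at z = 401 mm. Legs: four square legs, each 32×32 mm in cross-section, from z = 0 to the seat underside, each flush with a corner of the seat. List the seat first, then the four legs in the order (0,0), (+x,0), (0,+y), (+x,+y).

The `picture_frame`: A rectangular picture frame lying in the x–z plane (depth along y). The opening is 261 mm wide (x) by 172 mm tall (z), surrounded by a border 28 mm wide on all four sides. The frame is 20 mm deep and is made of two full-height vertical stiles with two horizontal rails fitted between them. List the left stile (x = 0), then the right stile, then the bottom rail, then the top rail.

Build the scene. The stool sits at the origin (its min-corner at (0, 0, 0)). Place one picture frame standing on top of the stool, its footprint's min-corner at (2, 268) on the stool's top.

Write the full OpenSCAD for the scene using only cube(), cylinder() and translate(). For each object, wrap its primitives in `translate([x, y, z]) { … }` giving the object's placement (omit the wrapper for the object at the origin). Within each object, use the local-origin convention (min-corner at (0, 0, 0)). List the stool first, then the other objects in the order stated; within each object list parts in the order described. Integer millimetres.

translate([0, 0, 364]) cube([319, 354, 37]);
cube([32, 32, 364]);
translate([287, 0, 0]) cube([32, 32, 364]);
translate([0, 322, 0]) cube([32, 32, 364]);
translate([287, 322, 0]) cube([32, 32, 364]);
translate([2, 268, 401]) {
  cube([28, 20, 228]);
  translate([289, 0, 0]) cube([28, 20, 228]);
  translate([28, 0, 0]) cube([261, 20, 28]);
  translate([28, 0, 200]) cube([261, 20, 28]);
}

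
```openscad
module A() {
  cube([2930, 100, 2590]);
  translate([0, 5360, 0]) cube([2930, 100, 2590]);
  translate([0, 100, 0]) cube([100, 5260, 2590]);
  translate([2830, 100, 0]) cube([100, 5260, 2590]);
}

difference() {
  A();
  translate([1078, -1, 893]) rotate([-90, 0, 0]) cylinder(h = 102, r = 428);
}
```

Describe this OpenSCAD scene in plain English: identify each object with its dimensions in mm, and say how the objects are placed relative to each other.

A is the wall frame of a small rectangular building: four walls, each 2590 mm tall and 100 mm thick, enclosing a footprint 2930 mm (x) by 5460 mm (y) outside-to-outside, with no floor or roof. The front and back walls (the −y and +y sides) span the full width; the two side walls fit between them.

The house frame has a circular hole of radius 428 mm through its front wall, centred at (x = 1078, z = 893).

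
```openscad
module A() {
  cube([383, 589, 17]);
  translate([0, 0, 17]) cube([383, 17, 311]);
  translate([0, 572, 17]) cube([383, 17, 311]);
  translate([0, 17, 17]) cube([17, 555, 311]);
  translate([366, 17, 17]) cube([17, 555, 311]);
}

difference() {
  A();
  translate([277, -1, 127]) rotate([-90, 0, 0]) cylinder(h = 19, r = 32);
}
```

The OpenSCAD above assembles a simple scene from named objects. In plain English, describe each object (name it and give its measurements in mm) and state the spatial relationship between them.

A is an open-topped rectangular box: outside dimensions 383×589×328 mm, with a uniform wall and base thickness of 17 mm. The base is a full 383×589 slab on the floor; four walls sit on top of the base. The front and back walls (the −y and +y sides) span the full width; the two side walls fit between them.

The open box has a circular hole of radius 32 mm through its front wall, centred at (x = 277, z = 127).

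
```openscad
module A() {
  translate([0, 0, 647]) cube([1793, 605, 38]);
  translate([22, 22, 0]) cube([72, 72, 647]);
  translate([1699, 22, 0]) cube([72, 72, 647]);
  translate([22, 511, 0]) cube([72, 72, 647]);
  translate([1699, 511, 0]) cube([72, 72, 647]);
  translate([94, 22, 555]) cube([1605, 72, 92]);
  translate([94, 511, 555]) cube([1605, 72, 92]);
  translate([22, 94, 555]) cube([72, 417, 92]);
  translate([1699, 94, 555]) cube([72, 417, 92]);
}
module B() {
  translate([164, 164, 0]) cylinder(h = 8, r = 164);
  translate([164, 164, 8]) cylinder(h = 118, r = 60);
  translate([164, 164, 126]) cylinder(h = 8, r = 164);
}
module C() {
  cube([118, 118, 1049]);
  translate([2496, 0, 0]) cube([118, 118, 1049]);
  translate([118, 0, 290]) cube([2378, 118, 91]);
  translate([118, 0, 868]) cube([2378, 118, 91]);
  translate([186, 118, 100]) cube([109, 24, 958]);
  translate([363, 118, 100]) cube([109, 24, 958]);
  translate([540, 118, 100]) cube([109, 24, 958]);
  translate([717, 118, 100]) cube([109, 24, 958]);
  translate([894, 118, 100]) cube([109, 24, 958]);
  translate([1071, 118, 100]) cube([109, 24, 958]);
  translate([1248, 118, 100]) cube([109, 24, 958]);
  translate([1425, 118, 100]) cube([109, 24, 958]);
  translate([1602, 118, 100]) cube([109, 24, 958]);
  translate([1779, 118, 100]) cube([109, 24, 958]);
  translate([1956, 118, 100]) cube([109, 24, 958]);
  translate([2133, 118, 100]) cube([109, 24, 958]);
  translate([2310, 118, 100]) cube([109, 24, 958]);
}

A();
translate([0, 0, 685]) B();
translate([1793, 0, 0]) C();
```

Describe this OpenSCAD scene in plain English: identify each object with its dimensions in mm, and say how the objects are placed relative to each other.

A is a rectangular dining table. The top is 1793×605×38 mm with its upper surface at z = 685 mm. It stands on four 72×72 mm square legs, each inset 22 mm from the nearest pair of top edges, running from the floor to the underside of the top. Four apron rails, 72 mm thick and 92 mm tall, run between adjacent legs with their top edges flush with the underside of the top and their outer faces flush with the legs' outer faces.

B is a spool: two coaxial disc flanges of radius 164 mm and thickness 8 mm, joined by a core cylinder of radius 60 mm and height 118 mm. The lower flange rests on z = 0 and the three cylinders share a vertical axis.

C is a fence section. Two 118×118 mm posts, 1049 mm tall, stand on the floor with a clear span of 2378 mm between their inner faces. Two horizontal rails of 118×91 mm section span the gap between the posts with their undersides at z = 290 mm and z = 868 mm, flush with the posts' −y face. 13 pickets, each 109 mm wide, 24 mm thick and 958 mm tall, are fixed to the +y face of the rails with their bottoms at z = 100 mm, evenly spaced across the span with equal gaps (rounded down to the nearest mm) at the −x end and between each pair — any rounding remainder accumulates at the +x end.

The spool is on top of the table. The fence section is against the table's +x side, with their −y faces flush.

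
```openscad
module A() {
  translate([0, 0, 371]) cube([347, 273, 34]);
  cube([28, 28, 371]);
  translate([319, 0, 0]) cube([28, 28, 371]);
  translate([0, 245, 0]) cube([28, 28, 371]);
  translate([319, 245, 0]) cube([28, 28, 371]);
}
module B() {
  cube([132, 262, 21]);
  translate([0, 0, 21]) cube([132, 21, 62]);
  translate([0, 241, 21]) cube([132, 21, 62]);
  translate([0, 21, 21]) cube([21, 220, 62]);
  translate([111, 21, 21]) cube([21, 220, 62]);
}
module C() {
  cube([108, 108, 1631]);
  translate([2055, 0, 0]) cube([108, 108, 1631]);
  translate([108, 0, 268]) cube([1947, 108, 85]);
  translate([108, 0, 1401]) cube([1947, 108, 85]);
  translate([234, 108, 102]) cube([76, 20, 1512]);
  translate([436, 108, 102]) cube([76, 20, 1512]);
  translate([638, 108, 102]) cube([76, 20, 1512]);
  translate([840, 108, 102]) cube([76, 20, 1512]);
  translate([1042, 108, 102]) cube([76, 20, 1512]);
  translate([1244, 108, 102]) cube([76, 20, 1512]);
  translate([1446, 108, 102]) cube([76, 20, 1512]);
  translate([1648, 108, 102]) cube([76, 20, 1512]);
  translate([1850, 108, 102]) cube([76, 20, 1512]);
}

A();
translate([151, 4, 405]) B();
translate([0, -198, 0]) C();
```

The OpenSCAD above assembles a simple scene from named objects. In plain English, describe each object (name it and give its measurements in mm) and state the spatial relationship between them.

A is a simple wooden stool: a rectangular seat 347 mm (x) by 273 mm (y), 34 mm thick, top face at z = 405 mm, on four square legs, each 28×28 mm in cross-section. The legs rest on z = 0, each flush with a corner of the seat.

B is an open storage box with external size 132×262×83 mm and wall thickness 21 mm (the base is also 21 mm thick). The base covers the whole footprint; the four walls stand on the base, with the y-facing walls full-width and the x-facing walls fitting between their inner faces.

C is a fence section. Two 108×108 mm posts, 1631 mm tall, stand on the floor with a clear span of 1947 mm between their inner faces. Two horizontal rails of 108×85 mm section span the gap between the posts with their undersides at z = 268 mm and z = 1401 mm, flush with the posts' −y face. 9 pickets, each 76 mm wide, 20 mm thick and 1512 mm tall, are fixed to the +y face of the rails with their bottoms at z = 102 mm, evenly spaced across the span with equal gaps (rounded down to the nearest mm) at the −x end and between each pair — any rounding remainder accumulates at the +x end.

The open box is on top of the stool. The fence section is on the floor beside the stool on its −y side.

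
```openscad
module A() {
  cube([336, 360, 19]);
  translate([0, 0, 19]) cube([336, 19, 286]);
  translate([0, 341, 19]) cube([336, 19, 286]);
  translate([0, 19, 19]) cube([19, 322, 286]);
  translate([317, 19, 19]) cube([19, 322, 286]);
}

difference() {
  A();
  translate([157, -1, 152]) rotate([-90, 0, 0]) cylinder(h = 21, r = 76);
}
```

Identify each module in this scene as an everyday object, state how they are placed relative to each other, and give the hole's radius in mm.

The subtracted cylinder has r = 76 mm.

A is an open box. The open box has a circular hole through its front wall. The hole's radius is 76 mm.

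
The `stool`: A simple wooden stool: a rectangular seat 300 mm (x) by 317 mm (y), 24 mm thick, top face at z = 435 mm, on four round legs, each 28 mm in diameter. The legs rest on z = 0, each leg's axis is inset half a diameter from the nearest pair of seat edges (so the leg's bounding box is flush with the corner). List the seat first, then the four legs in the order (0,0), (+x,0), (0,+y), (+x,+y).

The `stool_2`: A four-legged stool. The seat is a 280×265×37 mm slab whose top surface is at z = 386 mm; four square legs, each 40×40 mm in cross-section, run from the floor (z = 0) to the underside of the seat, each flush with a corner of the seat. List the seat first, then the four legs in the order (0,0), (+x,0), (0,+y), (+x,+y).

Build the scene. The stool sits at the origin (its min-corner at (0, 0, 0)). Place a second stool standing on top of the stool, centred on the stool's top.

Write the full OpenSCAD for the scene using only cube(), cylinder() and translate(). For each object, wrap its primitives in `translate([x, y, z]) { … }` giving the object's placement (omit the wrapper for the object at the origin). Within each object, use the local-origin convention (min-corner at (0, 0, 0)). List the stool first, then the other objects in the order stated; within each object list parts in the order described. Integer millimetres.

translate([0, 0, 411]) cube([300, 317, 24]);
translate([14, 14, 0]) cylinder(h = 411, r = 14);
translate([286, 14, 0]) cylinder(h = 411, r = 14);
translate([14, 303, 0]) cylinder(h = 411, r = 14);
translate([286, 303, 0]) cylinder(h = 411, r = 14);
translate([10, 26, 435]) {
  translate([0, 0, 349]) cube([280, 265, 37]);
  cube([40, 40, 349]);
  translate([240, 0, 0]) cube([40, 40, 349]);
  translate([0, 225, 0]) cube([40, 40, 349]);
  translate([240, 225, 0]) cube([40, 40, 349]);
}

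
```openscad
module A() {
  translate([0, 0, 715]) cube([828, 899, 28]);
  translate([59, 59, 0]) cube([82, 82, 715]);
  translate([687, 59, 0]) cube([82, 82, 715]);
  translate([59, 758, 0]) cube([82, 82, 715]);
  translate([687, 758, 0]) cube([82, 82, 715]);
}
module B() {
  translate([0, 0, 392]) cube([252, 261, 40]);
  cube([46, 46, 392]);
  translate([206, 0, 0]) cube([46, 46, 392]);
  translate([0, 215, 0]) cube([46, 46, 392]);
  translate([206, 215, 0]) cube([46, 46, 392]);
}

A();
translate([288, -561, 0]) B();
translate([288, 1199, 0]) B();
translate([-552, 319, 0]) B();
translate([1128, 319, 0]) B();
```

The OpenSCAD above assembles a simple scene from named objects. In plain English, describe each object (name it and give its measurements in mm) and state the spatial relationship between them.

A is a table: top 828 mm (x) × 899 mm (y), 28 mm thick, upper face at z = 743 mm, on four 82×82 mm square legs, each inset 59 mm from the nearest pair of top edges, running from z = 0 to the bottom of the top.

B is a four-legged stool. The seat is 252×261 mm, 40 mm thick, top at z = 432 mm. It stands on four square legs, each 46×46 mm in cross-section, from z = 0 to the seat underside, each flush with a corner of the seat.

Four stools sit around the table at the −y, +y, −x, +x sides.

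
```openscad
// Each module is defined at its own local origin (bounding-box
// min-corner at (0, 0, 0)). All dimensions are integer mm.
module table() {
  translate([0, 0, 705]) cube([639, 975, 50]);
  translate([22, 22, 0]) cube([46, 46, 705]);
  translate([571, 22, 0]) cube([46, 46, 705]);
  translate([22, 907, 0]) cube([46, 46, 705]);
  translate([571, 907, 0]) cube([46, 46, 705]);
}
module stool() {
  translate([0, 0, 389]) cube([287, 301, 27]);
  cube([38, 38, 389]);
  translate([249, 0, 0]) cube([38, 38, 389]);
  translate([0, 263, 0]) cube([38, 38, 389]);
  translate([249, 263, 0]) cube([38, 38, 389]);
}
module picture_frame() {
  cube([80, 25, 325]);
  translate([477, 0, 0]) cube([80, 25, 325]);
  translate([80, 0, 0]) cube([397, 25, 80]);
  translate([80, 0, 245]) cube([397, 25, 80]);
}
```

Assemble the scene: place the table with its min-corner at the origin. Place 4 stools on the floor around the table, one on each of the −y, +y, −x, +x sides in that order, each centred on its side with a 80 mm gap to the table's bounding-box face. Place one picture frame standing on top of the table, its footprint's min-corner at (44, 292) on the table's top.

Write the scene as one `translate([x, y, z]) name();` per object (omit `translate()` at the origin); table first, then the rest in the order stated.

table();
translate([176, -381, 0]) stool();
translate([176, 1055, 0]) stool();
translate([-367, 337, 0]) stool();
translate([719, 337, 0]) stool();
translate([44, 292, 755]) picture_frame();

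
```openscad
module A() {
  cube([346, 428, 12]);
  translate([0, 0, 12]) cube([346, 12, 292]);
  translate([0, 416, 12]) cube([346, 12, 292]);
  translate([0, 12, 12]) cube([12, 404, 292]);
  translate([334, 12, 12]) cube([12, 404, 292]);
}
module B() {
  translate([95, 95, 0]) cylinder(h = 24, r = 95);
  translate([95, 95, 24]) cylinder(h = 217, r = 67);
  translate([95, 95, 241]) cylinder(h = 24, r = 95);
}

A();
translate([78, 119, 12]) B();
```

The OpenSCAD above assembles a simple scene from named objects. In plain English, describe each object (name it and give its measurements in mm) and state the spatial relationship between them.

A is an open-topped rectangular box: outside dimensions 346×428×304 mm, with a uniform wall and base thickness of 12 mm. The base is a full 346×428 slab on the floor; four walls sit on top of the base. The front and back walls (the −y and +y sides) span the full width; the two side walls fit between them.

B is a spool: two coaxial disc flanges of radius 95 mm and thickness 24 mm, joined by a core cylinder of radius 67 mm and height 217 mm. The lower flange rests on z = 0 and the three cylinders share a vertical axis.

The spool sits inside the open box, centred.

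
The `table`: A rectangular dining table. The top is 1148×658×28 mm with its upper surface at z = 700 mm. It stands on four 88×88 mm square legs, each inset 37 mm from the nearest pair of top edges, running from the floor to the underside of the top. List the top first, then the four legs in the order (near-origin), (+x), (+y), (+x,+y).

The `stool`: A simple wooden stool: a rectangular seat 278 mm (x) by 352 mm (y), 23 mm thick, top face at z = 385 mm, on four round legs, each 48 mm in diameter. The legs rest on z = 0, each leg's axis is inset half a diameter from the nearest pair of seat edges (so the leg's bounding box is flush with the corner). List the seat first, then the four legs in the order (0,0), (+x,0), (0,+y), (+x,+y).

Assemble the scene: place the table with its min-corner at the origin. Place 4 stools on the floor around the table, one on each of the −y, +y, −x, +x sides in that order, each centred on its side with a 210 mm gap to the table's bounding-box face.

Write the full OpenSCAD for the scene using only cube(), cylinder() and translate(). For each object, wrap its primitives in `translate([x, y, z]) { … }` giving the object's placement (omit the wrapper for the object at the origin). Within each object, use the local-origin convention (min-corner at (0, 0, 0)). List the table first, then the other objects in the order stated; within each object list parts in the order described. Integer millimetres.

translate([0, 0, 672]) cube([1148, 658, 28]);
translate([37, 37, 0]) cube([88, 88, 672]);
translate([1023, 37, 0]) cube([88, 88, 672]);
translate([37, 533, 0]) cube([88, 88, 672]);
translate([1023, 533, 0]) cube([88, 88, 672]);
translate([435, -562, 0]) {
  translate([0, 0, 362]) cube([278, 352, 23]);
  translate([24, 24, 0]) cylinder(h = 362, r = 24);
  translate([254, 24, 0]) cylinder(h = 362, r = 24);
  translate([24, 328, 0]) cylinder(h = 362, r = 24);
  translate([254, 328, 0]) cylinder(h = 362, r = 24);
}
translate([435, 868, 0]) {
  translate([0, 0, 362]) cube([278, 352, 23]);
  translate([24, 24, 0]) cylinder(h = 362, r = 24);
  translate([254, 24, 0]) cylinder(h = 362, r = 24);
  translate([24, 328, 0]) cylinder(h = 362, r = 24);
  translate([254, 328, 0]) cylinder(h = 362, r = 24);
}
translate([-488, 153, 0]) {
  translate([0, 0, 362]) cube([278, 352, 23]);
  translate([24, 24, 0]) cylinder(h = 362, r = 24);
  translate([254, 24, 0]) cylinder(h = 362, r = 24);
  translate([24, 328, 0]) cylinder(h = 362, r = 24);
  translate([254, 328, 0]) cylinder(h = 362, r = 24);
}
translate([1358, 153, 0]) {
  translate([0, 0, 362]) cube([278, 352, 23]);
  translate([24, 24, 0]) cylinder(h = 362, r = 24);
  translate([254, 24, 0]) cylinder(h = 362, r = 24);
  translate([24, 328, 0]) cylinder(h = 362, r = 24);
  translate([254, 328, 0]) cylinder(h = 362, r = 24);
}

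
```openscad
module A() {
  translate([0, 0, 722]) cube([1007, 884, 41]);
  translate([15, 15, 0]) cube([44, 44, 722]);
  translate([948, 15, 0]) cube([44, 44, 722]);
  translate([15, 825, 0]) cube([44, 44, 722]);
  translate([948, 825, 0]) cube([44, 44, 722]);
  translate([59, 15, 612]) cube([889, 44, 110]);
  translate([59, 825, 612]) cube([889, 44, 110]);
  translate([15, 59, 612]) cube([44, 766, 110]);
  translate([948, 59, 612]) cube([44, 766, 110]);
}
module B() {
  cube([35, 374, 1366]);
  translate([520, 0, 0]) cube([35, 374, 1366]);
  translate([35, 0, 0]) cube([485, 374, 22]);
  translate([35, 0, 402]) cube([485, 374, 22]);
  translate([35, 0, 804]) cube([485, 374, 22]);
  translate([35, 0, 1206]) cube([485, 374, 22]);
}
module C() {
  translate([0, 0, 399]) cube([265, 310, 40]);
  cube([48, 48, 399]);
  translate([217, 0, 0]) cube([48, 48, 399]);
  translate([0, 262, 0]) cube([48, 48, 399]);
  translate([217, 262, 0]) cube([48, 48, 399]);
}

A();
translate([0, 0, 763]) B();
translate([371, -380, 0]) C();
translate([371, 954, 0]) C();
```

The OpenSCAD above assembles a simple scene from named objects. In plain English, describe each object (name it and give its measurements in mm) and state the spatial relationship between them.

A is a table: top 1007 mm (x) × 884 mm (y), 41 mm thick, upper face at z = 763 mm, on four 44×44 mm square legs, each inset 15 mm from the nearest pair of top edges, running from z = 0 to the bottom of the top. Four apron rails, 44 mm thick and 110 mm tall, run between adjacent legs with their top edges flush with the underside of the top and their outer faces flush with the legs' outer faces.

B is a bookshelf 555 mm wide overall, 374 mm deep and 1366 mm tall. The two sides are 35 mm thick vertical panels. 4 horizontal shelves of 22 mm thickness span between the inner faces of the sides; the lowest shelf sits on the floor and shelves are stacked with a clear vertical gap of 380 mm between each pair.

C is a four-legged stool. The seat is 265×310 mm, 40 mm thick, top at z = 439 mm. It stands on four square legs, each 48×48 mm in cross-section, from z = 0 to the seat underside, each flush with a corner of the seat.

The bookshelf is on top of the table. Two stools sit around the table at the −y, +y sides.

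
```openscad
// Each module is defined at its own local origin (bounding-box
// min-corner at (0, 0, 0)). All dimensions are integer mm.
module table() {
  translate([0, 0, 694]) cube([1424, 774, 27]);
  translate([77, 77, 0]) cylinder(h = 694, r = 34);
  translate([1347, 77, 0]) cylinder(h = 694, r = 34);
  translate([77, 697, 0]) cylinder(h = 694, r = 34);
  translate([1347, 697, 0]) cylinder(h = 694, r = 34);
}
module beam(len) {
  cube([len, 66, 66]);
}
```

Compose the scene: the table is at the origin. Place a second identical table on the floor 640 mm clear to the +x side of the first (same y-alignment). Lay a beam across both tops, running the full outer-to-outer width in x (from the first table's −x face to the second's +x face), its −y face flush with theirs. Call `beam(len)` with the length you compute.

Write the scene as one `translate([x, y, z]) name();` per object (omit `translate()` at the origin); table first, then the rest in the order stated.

table();
translate([2064, 0, 0]) table();
translate([0, 0, 721]) beam(3488);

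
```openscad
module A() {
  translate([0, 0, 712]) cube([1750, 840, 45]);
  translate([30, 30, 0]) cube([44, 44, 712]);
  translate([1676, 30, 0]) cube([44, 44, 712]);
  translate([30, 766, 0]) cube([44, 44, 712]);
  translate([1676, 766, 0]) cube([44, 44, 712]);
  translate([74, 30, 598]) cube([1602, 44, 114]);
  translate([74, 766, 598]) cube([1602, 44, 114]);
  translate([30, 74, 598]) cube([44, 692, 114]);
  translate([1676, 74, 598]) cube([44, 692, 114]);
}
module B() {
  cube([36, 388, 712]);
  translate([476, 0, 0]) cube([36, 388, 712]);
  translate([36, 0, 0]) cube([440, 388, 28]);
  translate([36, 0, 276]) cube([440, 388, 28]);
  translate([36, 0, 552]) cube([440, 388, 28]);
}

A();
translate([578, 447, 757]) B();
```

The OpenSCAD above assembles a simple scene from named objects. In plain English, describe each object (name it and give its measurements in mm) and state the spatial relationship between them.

A is a table with a 1750×840 mm rectangular top, 45 mm thick, top surface at z = 757 mm, supported by four 44×44 mm square legs, each inset 30 mm from the nearest pair of top edges, running from the floor. Four apron rails, 44 mm thick and 114 mm tall, run between adjacent legs with their top edges flush with the underside of the top and their outer faces flush with the legs' outer faces.

B is an open bookshelf. Two side panels, each 36 mm thick, 388 mm deep and 712 mm tall, stand 512 mm apart (outside-to-outside). Between them sit 3 shelves, each 28 mm thick and 388 mm deep, spanning the full gap between the sides. The bottom shelf rests on the floor (its underside at z = 0) and the clear gap between one shelf's top and the next shelf's underside is 248 mm.

The bookshelf is on top of the table.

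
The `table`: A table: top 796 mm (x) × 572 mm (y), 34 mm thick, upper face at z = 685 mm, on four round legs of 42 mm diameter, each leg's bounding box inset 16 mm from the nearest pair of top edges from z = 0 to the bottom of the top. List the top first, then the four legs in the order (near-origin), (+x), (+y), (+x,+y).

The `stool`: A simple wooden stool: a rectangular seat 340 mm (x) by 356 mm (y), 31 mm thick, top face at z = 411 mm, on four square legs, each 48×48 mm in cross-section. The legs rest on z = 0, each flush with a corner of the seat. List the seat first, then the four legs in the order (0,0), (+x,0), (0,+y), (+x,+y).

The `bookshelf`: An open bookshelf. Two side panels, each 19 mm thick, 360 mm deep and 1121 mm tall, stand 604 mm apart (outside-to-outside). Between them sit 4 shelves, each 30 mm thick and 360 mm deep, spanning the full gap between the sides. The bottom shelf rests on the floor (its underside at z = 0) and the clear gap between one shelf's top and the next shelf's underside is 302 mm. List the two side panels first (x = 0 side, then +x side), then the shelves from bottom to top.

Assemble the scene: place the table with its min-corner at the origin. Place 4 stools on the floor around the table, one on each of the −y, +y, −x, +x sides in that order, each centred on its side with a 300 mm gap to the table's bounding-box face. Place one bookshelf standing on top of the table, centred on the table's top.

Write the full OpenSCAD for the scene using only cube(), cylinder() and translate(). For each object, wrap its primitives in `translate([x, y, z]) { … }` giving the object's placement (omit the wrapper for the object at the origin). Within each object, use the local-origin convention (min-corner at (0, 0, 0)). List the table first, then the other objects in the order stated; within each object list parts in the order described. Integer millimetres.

translate([0, 0, 651]) cube([796, 572, 34]);
translate([37, 37, 0]) cylinder(h = 651, r = 21);
translate([759, 37, 0]) cylinder(h = 651, r = 21);
translate([37, 535, 0]) cylinder(h = 651, r = 21);
translate([759, 535, 0]) cylinder(h = 651, r = 21);
translate([228, -656, 0]) {
  translate([0, 0, 380]) cube([340, 356, 31]);
  cube([48, 48, 380]);
  translate([292, 0, 0]) cube([48, 48, 380]);
  translate([0, 308, 0]) cube([48, 48, 380]);
  translate([292, 308, 0]) cube([48, 48, 380]);
}
translate([228, 872, 0]) {
  translate([0, 0, 380]) cube([340, 356, 31]);
  cube([48, 48, 380]);
  translate([292, 0, 0]) cube([48, 48, 380]);
  translate([0, 308, 0]) cube([48, 48, 380]);
  translate([292, 308, 0]) cube([48, 48, 380]);
}
translate([-640, 108, 0]) {
  translate([0, 0, 380]) cube([340, 356, 31]);
  cube([48, 48, 380]);
  translate([292, 0, 0]) cube([48, 48, 380]);
  translate([0, 308, 0]) cube([48, 48, 380]);
  translate([292, 308, 0]) cube([48, 48, 380]);
}
translate([1096, 108, 0]) {
  translate([0, 0, 380]) cube([340, 356, 31]);
  cube([48, 48, 380]);
  translate([292, 0, 0]) cube([48, 48, 380]);
  translate([0, 308, 0]) cube([48, 48, 380]);
  translate([292, 308, 0]) cube([48, 48, 380]);
}
translate([96, 106, 685]) {
  cube([19, 360, 1121]);
  translate([585, 0, 0]) cube([19, 360, 1121]);
  translate([19, 0, 0]) cube([566, 360, 30]);
  translate([19, 0, 332]) cube([566, 360, 30]);
  translate([19, 0, 664]) cube([566, 360, 30]);
  translate([19, 0, 996]) cube([566, 360, 30]);
}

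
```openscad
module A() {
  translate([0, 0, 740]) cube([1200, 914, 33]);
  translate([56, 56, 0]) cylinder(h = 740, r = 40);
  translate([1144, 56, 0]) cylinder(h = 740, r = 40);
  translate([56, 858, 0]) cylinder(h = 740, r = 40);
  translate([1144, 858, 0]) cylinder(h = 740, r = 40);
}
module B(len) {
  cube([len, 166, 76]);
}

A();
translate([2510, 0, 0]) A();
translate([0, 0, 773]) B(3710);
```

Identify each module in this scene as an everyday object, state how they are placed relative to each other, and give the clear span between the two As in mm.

A is a table. B is a beam. A beam spans the tops of two tables. The clear span between the two tables is 1310 mm.

Second table starts at x = 2510; first ends at x = 1200; clear span = 2510 − 1200 = 1310 mm.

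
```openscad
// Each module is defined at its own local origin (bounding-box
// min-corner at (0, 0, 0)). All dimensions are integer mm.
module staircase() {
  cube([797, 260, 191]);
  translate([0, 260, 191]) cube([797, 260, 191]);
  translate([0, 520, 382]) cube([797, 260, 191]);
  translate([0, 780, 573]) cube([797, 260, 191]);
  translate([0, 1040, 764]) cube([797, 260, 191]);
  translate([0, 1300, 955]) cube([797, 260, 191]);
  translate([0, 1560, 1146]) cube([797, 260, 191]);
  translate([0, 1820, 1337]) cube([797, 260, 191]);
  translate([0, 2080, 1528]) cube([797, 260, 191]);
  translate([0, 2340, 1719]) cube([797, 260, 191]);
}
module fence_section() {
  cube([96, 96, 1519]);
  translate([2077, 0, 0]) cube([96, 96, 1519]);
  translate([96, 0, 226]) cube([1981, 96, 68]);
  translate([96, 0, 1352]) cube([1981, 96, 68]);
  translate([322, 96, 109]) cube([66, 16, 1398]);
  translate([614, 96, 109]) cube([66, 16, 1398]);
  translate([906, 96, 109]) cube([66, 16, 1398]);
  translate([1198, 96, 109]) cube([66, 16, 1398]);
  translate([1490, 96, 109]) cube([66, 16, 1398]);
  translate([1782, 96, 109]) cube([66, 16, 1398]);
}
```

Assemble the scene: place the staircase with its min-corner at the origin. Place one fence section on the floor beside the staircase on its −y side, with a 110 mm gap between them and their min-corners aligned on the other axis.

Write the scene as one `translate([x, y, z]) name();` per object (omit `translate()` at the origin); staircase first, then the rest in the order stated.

staircase();
translate([0, -222, 0]) fence_section();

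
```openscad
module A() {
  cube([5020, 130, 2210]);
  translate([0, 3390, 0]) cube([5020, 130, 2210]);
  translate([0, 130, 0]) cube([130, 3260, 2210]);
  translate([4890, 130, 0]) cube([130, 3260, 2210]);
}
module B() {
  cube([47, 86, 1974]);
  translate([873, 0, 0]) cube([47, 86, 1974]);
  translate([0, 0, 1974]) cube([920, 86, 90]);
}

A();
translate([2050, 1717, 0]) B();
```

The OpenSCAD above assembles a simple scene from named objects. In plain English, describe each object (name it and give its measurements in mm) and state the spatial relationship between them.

A is the wall frame of a small rectangular building: four walls, each 2210 mm tall and 130 mm thick, enclosing a footprint 5020 mm (x) by 3520 mm (y) outside-to-outside, with no floor or roof. The front and back walls (the −y and +y sides) span the full width; the two side walls fit between them.

B is a door frame. The clear opening is 826 mm wide and 1974 mm high. Two 47 mm wide jambs, 86 mm deep, stand either side of the opening from the floor to the top of the opening. A 90 mm thick head sits across the top of both jambs, spanning the full outside width of the frame.

The door frame sits inside the house frame, centred.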